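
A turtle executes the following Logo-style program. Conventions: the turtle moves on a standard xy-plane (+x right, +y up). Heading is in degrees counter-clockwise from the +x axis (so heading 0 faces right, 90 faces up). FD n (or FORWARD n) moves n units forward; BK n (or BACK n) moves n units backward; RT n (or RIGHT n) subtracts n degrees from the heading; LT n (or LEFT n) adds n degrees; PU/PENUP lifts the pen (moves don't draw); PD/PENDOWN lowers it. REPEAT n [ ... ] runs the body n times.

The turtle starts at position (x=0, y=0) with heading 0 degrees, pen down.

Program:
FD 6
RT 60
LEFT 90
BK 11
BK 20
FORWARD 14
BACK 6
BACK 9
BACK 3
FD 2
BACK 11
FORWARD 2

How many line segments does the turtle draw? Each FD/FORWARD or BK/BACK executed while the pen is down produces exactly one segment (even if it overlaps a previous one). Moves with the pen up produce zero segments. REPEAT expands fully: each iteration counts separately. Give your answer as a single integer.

Executing turtle program step by step:
Start: pos=(0,0), heading=0, pen down
FD 6: (0,0) -> (6,0) [heading=0, draw]
RT 60: heading 0 -> 300
LT 90: heading 300 -> 30
BK 11: (6,0) -> (-3.526,-5.5) [heading=30, draw]
BK 20: (-3.526,-5.5) -> (-20.847,-15.5) [heading=30, draw]
FD 14: (-20.847,-15.5) -> (-8.722,-8.5) [heading=30, draw]
BK 6: (-8.722,-8.5) -> (-13.919,-11.5) [heading=30, draw]
BK 9: (-13.919,-11.5) -> (-21.713,-16) [heading=30, draw]
BK 3: (-21.713,-16) -> (-24.311,-17.5) [heading=30, draw]
FD 2: (-24.311,-17.5) -> (-22.579,-16.5) [heading=30, draw]
BK 11: (-22.579,-16.5) -> (-32.105,-22) [heading=30, draw]
FD 2: (-32.105,-22) -> (-30.373,-21) [heading=30, draw]
Final: pos=(-30.373,-21), heading=30, 10 segment(s) drawn
Segments drawn: 10

Answer: 10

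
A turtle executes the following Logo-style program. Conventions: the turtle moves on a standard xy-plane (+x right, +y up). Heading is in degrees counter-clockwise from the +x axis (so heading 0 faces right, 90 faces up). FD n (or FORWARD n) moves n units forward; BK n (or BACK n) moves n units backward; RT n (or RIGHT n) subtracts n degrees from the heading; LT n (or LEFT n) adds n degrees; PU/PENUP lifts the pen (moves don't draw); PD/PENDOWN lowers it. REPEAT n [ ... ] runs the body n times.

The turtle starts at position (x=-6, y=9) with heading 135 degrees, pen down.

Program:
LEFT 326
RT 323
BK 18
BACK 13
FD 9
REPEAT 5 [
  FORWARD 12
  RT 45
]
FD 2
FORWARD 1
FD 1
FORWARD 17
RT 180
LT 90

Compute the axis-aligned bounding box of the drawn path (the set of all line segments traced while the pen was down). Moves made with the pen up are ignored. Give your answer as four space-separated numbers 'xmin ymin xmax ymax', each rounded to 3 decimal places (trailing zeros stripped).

Executing turtle program step by step:
Start: pos=(-6,9), heading=135, pen down
LT 326: heading 135 -> 101
RT 323: heading 101 -> 138
BK 18: (-6,9) -> (7.377,-3.044) [heading=138, draw]
BK 13: (7.377,-3.044) -> (17.037,-11.743) [heading=138, draw]
FD 9: (17.037,-11.743) -> (10.349,-5.721) [heading=138, draw]
REPEAT 5 [
  -- iteration 1/5 --
  FD 12: (10.349,-5.721) -> (1.431,2.309) [heading=138, draw]
  RT 45: heading 138 -> 93
  -- iteration 2/5 --
  FD 12: (1.431,2.309) -> (0.803,14.292) [heading=93, draw]
  RT 45: heading 93 -> 48
  -- iteration 3/5 --
  FD 12: (0.803,14.292) -> (8.833,23.21) [heading=48, draw]
  RT 45: heading 48 -> 3
  -- iteration 4/5 --
  FD 12: (8.833,23.21) -> (20.817,23.838) [heading=3, draw]
  RT 45: heading 3 -> 318
  -- iteration 5/5 --
  FD 12: (20.817,23.838) -> (29.734,15.808) [heading=318, draw]
  RT 45: heading 318 -> 273
]
FD 2: (29.734,15.808) -> (29.839,13.811) [heading=273, draw]
FD 1: (29.839,13.811) -> (29.891,12.813) [heading=273, draw]
FD 1: (29.891,12.813) -> (29.944,11.814) [heading=273, draw]
FD 17: (29.944,11.814) -> (30.833,-5.163) [heading=273, draw]
RT 180: heading 273 -> 93
LT 90: heading 93 -> 183
Final: pos=(30.833,-5.163), heading=183, 12 segment(s) drawn

Segment endpoints: x in {-6, 0.803, 1.431, 7.377, 8.833, 10.349, 17.037, 20.817, 29.734, 29.839, 29.891, 29.944, 30.833}, y in {-11.743, -5.721, -5.163, -3.044, 2.309, 9, 11.814, 12.813, 13.811, 14.292, 15.808, 23.21, 23.838}
xmin=-6, ymin=-11.743, xmax=30.833, ymax=23.838

Answer: -6 -11.743 30.833 23.838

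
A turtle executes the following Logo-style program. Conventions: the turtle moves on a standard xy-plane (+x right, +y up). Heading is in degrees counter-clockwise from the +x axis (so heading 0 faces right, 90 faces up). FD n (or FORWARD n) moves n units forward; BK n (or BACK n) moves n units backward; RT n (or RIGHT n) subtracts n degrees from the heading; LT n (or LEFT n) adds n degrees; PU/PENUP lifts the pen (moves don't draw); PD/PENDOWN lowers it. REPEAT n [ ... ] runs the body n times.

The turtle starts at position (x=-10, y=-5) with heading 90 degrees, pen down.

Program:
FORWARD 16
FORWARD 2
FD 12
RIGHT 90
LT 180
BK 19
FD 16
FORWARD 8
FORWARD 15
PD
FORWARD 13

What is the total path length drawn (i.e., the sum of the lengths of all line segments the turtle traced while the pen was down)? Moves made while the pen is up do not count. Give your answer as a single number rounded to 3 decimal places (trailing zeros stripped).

Executing turtle program step by step:
Start: pos=(-10,-5), heading=90, pen down
FD 16: (-10,-5) -> (-10,11) [heading=90, draw]
FD 2: (-10,11) -> (-10,13) [heading=90, draw]
FD 12: (-10,13) -> (-10,25) [heading=90, draw]
RT 90: heading 90 -> 0
LT 180: heading 0 -> 180
BK 19: (-10,25) -> (9,25) [heading=180, draw]
FD 16: (9,25) -> (-7,25) [heading=180, draw]
FD 8: (-7,25) -> (-15,25) [heading=180, draw]
FD 15: (-15,25) -> (-30,25) [heading=180, draw]
PD: pen down
FD 13: (-30,25) -> (-43,25) [heading=180, draw]
Final: pos=(-43,25), heading=180, 8 segment(s) drawn

Segment lengths:
  seg 1: (-10,-5) -> (-10,11), length = 16
  seg 2: (-10,11) -> (-10,13), length = 2
  seg 3: (-10,13) -> (-10,25), length = 12
  seg 4: (-10,25) -> (9,25), length = 19
  seg 5: (9,25) -> (-7,25), length = 16
  seg 6: (-7,25) -> (-15,25), length = 8
  seg 7: (-15,25) -> (-30,25), length = 15
  seg 8: (-30,25) -> (-43,25), length = 13
Total = 101

Answer: 101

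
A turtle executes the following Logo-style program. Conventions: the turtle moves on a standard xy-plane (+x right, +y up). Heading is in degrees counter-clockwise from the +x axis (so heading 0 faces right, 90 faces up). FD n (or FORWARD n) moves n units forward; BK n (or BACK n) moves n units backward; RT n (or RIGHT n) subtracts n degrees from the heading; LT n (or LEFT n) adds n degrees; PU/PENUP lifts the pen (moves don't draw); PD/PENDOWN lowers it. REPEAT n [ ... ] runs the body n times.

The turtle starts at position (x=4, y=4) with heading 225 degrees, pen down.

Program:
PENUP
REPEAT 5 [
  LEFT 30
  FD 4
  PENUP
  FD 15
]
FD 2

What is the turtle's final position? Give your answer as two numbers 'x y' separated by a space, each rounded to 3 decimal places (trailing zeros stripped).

Answer: 56.072 -45.623

Derivation:
Executing turtle program step by step:
Start: pos=(4,4), heading=225, pen down
PU: pen up
REPEAT 5 [
  -- iteration 1/5 --
  LT 30: heading 225 -> 255
  FD 4: (4,4) -> (2.965,0.136) [heading=255, move]
  PU: pen up
  FD 15: (2.965,0.136) -> (-0.918,-14.353) [heading=255, move]
  -- iteration 2/5 --
  LT 30: heading 255 -> 285
  FD 4: (-0.918,-14.353) -> (0.118,-18.216) [heading=285, move]
  PU: pen up
  FD 15: (0.118,-18.216) -> (4,-32.705) [heading=285, move]
  -- iteration 3/5 --
  LT 30: heading 285 -> 315
  FD 4: (4,-32.705) -> (6.828,-35.534) [heading=315, move]
  PU: pen up
  FD 15: (6.828,-35.534) -> (17.435,-46.14) [heading=315, move]
  -- iteration 4/5 --
  LT 30: heading 315 -> 345
  FD 4: (17.435,-46.14) -> (21.299,-47.175) [heading=345, move]
  PU: pen up
  FD 15: (21.299,-47.175) -> (35.788,-51.058) [heading=345, move]
  -- iteration 5/5 --
  LT 30: heading 345 -> 15
  FD 4: (35.788,-51.058) -> (39.651,-50.022) [heading=15, move]
  PU: pen up
  FD 15: (39.651,-50.022) -> (54.14,-46.14) [heading=15, move]
]
FD 2: (54.14,-46.14) -> (56.072,-45.623) [heading=15, move]
Final: pos=(56.072,-45.623), heading=15, 0 segment(s) drawn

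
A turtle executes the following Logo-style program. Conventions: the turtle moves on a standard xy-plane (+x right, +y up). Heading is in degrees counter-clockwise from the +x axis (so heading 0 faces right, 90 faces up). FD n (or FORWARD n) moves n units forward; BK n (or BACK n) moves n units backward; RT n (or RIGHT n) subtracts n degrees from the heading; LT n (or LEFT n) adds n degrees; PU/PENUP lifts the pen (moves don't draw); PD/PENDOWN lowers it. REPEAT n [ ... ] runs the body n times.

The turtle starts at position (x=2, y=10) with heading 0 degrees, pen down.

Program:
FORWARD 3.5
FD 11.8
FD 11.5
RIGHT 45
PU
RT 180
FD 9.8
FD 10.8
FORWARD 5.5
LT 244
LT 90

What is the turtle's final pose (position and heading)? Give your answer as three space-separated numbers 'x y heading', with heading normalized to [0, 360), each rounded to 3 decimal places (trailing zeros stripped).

Answer: 10.345 28.455 109

Derivation:
Executing turtle program step by step:
Start: pos=(2,10), heading=0, pen down
FD 3.5: (2,10) -> (5.5,10) [heading=0, draw]
FD 11.8: (5.5,10) -> (17.3,10) [heading=0, draw]
FD 11.5: (17.3,10) -> (28.8,10) [heading=0, draw]
RT 45: heading 0 -> 315
PU: pen up
RT 180: heading 315 -> 135
FD 9.8: (28.8,10) -> (21.87,16.93) [heading=135, move]
FD 10.8: (21.87,16.93) -> (14.234,24.566) [heading=135, move]
FD 5.5: (14.234,24.566) -> (10.345,28.455) [heading=135, move]
LT 244: heading 135 -> 19
LT 90: heading 19 -> 109
Final: pos=(10.345,28.455), heading=109, 3 segment(s) drawn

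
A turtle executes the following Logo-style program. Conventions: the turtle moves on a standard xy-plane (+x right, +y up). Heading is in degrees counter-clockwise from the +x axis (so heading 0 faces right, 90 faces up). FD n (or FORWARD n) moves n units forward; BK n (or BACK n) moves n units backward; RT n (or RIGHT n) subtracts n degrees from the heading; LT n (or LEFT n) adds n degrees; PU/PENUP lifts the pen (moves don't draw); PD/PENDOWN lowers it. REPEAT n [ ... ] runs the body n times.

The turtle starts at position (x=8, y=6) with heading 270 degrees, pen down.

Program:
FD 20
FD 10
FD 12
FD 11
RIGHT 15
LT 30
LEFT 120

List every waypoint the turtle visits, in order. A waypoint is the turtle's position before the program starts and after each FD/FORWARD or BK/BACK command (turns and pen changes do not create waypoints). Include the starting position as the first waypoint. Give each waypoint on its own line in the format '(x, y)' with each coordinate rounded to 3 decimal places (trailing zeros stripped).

Answer: (8, 6)
(8, -14)
(8, -24)
(8, -36)
(8, -47)

Derivation:
Executing turtle program step by step:
Start: pos=(8,6), heading=270, pen down
FD 20: (8,6) -> (8,-14) [heading=270, draw]
FD 10: (8,-14) -> (8,-24) [heading=270, draw]
FD 12: (8,-24) -> (8,-36) [heading=270, draw]
FD 11: (8,-36) -> (8,-47) [heading=270, draw]
RT 15: heading 270 -> 255
LT 30: heading 255 -> 285
LT 120: heading 285 -> 45
Final: pos=(8,-47), heading=45, 4 segment(s) drawn
Waypoints (5 total):
(8, 6)
(8, -14)
(8, -24)
(8, -36)
(8, -47)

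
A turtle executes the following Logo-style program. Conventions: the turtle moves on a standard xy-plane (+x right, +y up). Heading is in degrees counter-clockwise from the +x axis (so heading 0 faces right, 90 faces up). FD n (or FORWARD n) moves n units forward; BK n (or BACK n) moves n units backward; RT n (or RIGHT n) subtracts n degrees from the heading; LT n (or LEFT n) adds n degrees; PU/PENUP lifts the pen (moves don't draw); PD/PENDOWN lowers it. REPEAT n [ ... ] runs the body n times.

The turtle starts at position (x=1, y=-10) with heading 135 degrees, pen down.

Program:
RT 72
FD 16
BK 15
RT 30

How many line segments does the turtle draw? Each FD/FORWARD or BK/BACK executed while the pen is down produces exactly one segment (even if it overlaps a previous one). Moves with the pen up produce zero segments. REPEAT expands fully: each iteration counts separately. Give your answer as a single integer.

Executing turtle program step by step:
Start: pos=(1,-10), heading=135, pen down
RT 72: heading 135 -> 63
FD 16: (1,-10) -> (8.264,4.256) [heading=63, draw]
BK 15: (8.264,4.256) -> (1.454,-9.109) [heading=63, draw]
RT 30: heading 63 -> 33
Final: pos=(1.454,-9.109), heading=33, 2 segment(s) drawn
Segments drawn: 2

Answer: 2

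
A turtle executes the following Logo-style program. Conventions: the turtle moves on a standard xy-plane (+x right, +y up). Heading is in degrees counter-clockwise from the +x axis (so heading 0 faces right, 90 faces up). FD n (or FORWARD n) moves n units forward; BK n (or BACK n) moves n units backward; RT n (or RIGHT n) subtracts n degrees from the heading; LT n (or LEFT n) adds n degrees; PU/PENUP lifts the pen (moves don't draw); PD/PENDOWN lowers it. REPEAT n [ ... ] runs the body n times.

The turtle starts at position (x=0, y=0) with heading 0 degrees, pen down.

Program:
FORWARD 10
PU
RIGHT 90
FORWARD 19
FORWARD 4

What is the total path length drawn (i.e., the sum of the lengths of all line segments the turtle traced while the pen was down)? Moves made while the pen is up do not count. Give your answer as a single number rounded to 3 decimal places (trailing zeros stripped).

Answer: 10

Derivation:
Executing turtle program step by step:
Start: pos=(0,0), heading=0, pen down
FD 10: (0,0) -> (10,0) [heading=0, draw]
PU: pen up
RT 90: heading 0 -> 270
FD 19: (10,0) -> (10,-19) [heading=270, move]
FD 4: (10,-19) -> (10,-23) [heading=270, move]
Final: pos=(10,-23), heading=270, 1 segment(s) drawn

Segment lengths:
  seg 1: (0,0) -> (10,0), length = 10
Total = 10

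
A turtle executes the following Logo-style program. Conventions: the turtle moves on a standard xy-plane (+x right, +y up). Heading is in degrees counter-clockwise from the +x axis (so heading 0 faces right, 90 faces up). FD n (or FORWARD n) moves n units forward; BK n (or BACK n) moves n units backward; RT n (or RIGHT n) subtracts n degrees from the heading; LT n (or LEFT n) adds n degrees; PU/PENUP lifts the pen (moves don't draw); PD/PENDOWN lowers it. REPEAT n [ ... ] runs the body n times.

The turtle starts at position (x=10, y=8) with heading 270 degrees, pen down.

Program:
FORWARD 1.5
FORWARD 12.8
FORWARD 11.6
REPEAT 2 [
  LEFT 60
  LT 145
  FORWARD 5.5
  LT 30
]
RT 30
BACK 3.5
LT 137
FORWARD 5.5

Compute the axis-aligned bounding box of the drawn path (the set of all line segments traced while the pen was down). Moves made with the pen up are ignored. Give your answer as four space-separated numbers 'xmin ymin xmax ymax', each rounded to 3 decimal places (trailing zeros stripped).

Executing turtle program step by step:
Start: pos=(10,8), heading=270, pen down
FD 1.5: (10,8) -> (10,6.5) [heading=270, draw]
FD 12.8: (10,6.5) -> (10,-6.3) [heading=270, draw]
FD 11.6: (10,-6.3) -> (10,-17.9) [heading=270, draw]
REPEAT 2 [
  -- iteration 1/2 --
  LT 60: heading 270 -> 330
  LT 145: heading 330 -> 115
  FD 5.5: (10,-17.9) -> (7.676,-12.915) [heading=115, draw]
  LT 30: heading 115 -> 145
  -- iteration 2/2 --
  LT 60: heading 145 -> 205
  LT 145: heading 205 -> 350
  FD 5.5: (7.676,-12.915) -> (13.092,-13.87) [heading=350, draw]
  LT 30: heading 350 -> 20
]
RT 30: heading 20 -> 350
BK 3.5: (13.092,-13.87) -> (9.645,-13.263) [heading=350, draw]
LT 137: heading 350 -> 127
FD 5.5: (9.645,-13.263) -> (6.335,-8.87) [heading=127, draw]
Final: pos=(6.335,-8.87), heading=127, 7 segment(s) drawn

Segment endpoints: x in {6.335, 7.676, 9.645, 10, 10, 10, 13.092}, y in {-17.9, -13.87, -13.263, -12.915, -8.87, -6.3, 6.5, 8}
xmin=6.335, ymin=-17.9, xmax=13.092, ymax=8

Answer: 6.335 -17.9 13.092 8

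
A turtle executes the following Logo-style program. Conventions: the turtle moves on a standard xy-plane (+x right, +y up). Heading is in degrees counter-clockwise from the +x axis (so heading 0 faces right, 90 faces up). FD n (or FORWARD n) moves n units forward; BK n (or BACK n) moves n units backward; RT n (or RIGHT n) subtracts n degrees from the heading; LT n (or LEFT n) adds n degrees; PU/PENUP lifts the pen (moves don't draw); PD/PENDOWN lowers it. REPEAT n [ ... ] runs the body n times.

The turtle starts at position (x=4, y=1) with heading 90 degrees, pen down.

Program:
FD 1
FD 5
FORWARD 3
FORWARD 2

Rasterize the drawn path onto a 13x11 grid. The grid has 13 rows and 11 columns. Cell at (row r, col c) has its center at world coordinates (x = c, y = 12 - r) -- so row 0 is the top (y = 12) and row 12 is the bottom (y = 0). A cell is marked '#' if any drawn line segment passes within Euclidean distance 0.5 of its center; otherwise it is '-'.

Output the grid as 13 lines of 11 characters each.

Answer: ----#------
----#------
----#------
----#------
----#------
----#------
----#------
----#------
----#------
----#------
----#------
----#------
-----------

Derivation:
Segment 0: (4,1) -> (4,2)
Segment 1: (4,2) -> (4,7)
Segment 2: (4,7) -> (4,10)
Segment 3: (4,10) -> (4,12)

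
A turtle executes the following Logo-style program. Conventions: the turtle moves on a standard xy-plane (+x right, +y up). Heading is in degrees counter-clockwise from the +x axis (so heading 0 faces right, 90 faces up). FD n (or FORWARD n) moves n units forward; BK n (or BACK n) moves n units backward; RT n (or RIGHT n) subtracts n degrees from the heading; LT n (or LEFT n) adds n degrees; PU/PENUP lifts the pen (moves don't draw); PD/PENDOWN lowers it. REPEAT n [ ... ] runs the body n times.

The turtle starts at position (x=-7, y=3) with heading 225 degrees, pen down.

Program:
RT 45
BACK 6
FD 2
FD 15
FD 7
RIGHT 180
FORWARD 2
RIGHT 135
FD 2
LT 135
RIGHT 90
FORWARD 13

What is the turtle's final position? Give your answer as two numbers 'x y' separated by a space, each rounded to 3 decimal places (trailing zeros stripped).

Executing turtle program step by step:
Start: pos=(-7,3), heading=225, pen down
RT 45: heading 225 -> 180
BK 6: (-7,3) -> (-1,3) [heading=180, draw]
FD 2: (-1,3) -> (-3,3) [heading=180, draw]
FD 15: (-3,3) -> (-18,3) [heading=180, draw]
FD 7: (-18,3) -> (-25,3) [heading=180, draw]
RT 180: heading 180 -> 0
FD 2: (-25,3) -> (-23,3) [heading=0, draw]
RT 135: heading 0 -> 225
FD 2: (-23,3) -> (-24.414,1.586) [heading=225, draw]
LT 135: heading 225 -> 0
RT 90: heading 0 -> 270
FD 13: (-24.414,1.586) -> (-24.414,-11.414) [heading=270, draw]
Final: pos=(-24.414,-11.414), heading=270, 7 segment(s) drawn

Answer: -24.414 -11.414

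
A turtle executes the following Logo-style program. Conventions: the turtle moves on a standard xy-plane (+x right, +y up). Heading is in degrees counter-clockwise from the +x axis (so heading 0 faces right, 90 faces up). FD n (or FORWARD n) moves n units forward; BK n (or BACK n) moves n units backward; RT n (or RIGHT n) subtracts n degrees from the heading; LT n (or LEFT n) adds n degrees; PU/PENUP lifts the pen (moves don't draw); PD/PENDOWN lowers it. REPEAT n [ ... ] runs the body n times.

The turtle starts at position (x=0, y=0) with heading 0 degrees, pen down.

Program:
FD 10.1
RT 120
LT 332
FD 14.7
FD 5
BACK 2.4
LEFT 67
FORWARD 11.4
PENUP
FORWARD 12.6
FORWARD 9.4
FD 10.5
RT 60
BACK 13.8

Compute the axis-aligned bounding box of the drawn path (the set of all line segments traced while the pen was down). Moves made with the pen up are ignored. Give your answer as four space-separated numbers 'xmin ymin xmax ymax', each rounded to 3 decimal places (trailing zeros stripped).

Executing turtle program step by step:
Start: pos=(0,0), heading=0, pen down
FD 10.1: (0,0) -> (10.1,0) [heading=0, draw]
RT 120: heading 0 -> 240
LT 332: heading 240 -> 212
FD 14.7: (10.1,0) -> (-2.366,-7.79) [heading=212, draw]
FD 5: (-2.366,-7.79) -> (-6.607,-10.439) [heading=212, draw]
BK 2.4: (-6.607,-10.439) -> (-4.571,-9.168) [heading=212, draw]
LT 67: heading 212 -> 279
FD 11.4: (-4.571,-9.168) -> (-2.788,-20.427) [heading=279, draw]
PU: pen up
FD 12.6: (-2.788,-20.427) -> (-0.817,-32.872) [heading=279, move]
FD 9.4: (-0.817,-32.872) -> (0.654,-42.156) [heading=279, move]
FD 10.5: (0.654,-42.156) -> (2.296,-52.527) [heading=279, move]
RT 60: heading 279 -> 219
BK 13.8: (2.296,-52.527) -> (13.021,-43.843) [heading=219, move]
Final: pos=(13.021,-43.843), heading=219, 5 segment(s) drawn

Segment endpoints: x in {-6.607, -4.571, -2.788, -2.366, 0, 10.1}, y in {-20.427, -10.439, -9.168, -7.79, 0}
xmin=-6.607, ymin=-20.427, xmax=10.1, ymax=0

Answer: -6.607 -20.427 10.1 0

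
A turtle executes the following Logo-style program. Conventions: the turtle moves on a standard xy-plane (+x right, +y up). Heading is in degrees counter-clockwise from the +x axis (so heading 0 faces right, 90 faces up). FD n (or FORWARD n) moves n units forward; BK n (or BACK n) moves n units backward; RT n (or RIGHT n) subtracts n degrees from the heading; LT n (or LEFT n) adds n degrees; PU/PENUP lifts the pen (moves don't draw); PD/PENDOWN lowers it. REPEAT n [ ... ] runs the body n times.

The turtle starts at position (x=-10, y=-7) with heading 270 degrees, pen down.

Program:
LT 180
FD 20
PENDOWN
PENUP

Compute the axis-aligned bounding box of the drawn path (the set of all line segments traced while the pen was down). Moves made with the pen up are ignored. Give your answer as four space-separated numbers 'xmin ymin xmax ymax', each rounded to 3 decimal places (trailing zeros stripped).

Executing turtle program step by step:
Start: pos=(-10,-7), heading=270, pen down
LT 180: heading 270 -> 90
FD 20: (-10,-7) -> (-10,13) [heading=90, draw]
PD: pen down
PU: pen up
Final: pos=(-10,13), heading=90, 1 segment(s) drawn

Segment endpoints: x in {-10, -10}, y in {-7, 13}
xmin=-10, ymin=-7, xmax=-10, ymax=13

Answer: -10 -7 -10 13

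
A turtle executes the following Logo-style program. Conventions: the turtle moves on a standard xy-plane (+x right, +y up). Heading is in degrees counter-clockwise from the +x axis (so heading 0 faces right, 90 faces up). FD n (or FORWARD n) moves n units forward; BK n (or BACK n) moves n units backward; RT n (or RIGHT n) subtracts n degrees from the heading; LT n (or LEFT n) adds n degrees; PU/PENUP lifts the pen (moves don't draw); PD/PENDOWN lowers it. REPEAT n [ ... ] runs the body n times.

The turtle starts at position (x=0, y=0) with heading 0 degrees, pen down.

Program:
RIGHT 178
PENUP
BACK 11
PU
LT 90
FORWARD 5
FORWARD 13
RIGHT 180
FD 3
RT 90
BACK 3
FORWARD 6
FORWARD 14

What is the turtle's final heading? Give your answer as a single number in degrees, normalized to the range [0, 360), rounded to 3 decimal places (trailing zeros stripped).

Executing turtle program step by step:
Start: pos=(0,0), heading=0, pen down
RT 178: heading 0 -> 182
PU: pen up
BK 11: (0,0) -> (10.993,0.384) [heading=182, move]
PU: pen up
LT 90: heading 182 -> 272
FD 5: (10.993,0.384) -> (11.168,-4.613) [heading=272, move]
FD 13: (11.168,-4.613) -> (11.621,-17.605) [heading=272, move]
RT 180: heading 272 -> 92
FD 3: (11.621,-17.605) -> (11.517,-14.607) [heading=92, move]
RT 90: heading 92 -> 2
BK 3: (11.517,-14.607) -> (8.519,-14.712) [heading=2, move]
FD 6: (8.519,-14.712) -> (14.515,-14.502) [heading=2, move]
FD 14: (14.515,-14.502) -> (28.506,-14.014) [heading=2, move]
Final: pos=(28.506,-14.014), heading=2, 0 segment(s) drawn

Answer: 2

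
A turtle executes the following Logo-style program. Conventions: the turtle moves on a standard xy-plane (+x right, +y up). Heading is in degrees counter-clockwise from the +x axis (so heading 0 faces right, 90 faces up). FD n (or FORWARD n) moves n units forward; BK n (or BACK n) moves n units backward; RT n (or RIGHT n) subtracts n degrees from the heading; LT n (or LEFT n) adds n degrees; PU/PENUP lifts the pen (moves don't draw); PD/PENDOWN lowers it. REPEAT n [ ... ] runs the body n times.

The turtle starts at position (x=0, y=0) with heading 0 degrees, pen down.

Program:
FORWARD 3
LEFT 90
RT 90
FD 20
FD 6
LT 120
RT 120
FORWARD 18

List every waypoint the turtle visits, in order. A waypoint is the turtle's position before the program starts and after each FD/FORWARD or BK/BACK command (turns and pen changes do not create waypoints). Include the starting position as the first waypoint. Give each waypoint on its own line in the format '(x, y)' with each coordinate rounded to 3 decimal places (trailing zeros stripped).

Executing turtle program step by step:
Start: pos=(0,0), heading=0, pen down
FD 3: (0,0) -> (3,0) [heading=0, draw]
LT 90: heading 0 -> 90
RT 90: heading 90 -> 0
FD 20: (3,0) -> (23,0) [heading=0, draw]
FD 6: (23,0) -> (29,0) [heading=0, draw]
LT 120: heading 0 -> 120
RT 120: heading 120 -> 0
FD 18: (29,0) -> (47,0) [heading=0, draw]
Final: pos=(47,0), heading=0, 4 segment(s) drawn
Waypoints (5 total):
(0, 0)
(3, 0)
(23, 0)
(29, 0)
(47, 0)

Answer: (0, 0)
(3, 0)
(23, 0)
(29, 0)
(47, 0)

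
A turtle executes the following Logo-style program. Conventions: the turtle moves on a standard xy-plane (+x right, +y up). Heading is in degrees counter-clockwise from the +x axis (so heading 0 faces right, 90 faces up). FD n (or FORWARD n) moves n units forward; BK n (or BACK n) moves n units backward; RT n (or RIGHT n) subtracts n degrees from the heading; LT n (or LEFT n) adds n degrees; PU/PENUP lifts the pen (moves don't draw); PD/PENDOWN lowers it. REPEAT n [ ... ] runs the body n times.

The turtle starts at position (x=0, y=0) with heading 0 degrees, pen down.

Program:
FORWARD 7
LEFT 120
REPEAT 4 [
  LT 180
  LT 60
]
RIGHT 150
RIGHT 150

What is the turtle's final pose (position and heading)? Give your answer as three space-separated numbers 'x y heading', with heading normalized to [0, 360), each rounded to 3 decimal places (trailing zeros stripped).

Answer: 7 0 60

Derivation:
Executing turtle program step by step:
Start: pos=(0,0), heading=0, pen down
FD 7: (0,0) -> (7,0) [heading=0, draw]
LT 120: heading 0 -> 120
REPEAT 4 [
  -- iteration 1/4 --
  LT 180: heading 120 -> 300
  LT 60: heading 300 -> 0
  -- iteration 2/4 --
  LT 180: heading 0 -> 180
  LT 60: heading 180 -> 240
  -- iteration 3/4 --
  LT 180: heading 240 -> 60
  LT 60: heading 60 -> 120
  -- iteration 4/4 --
  LT 180: heading 120 -> 300
  LT 60: heading 300 -> 0
]
RT 150: heading 0 -> 210
RT 150: heading 210 -> 60
Final: pos=(7,0), heading=60, 1 segment(s) drawn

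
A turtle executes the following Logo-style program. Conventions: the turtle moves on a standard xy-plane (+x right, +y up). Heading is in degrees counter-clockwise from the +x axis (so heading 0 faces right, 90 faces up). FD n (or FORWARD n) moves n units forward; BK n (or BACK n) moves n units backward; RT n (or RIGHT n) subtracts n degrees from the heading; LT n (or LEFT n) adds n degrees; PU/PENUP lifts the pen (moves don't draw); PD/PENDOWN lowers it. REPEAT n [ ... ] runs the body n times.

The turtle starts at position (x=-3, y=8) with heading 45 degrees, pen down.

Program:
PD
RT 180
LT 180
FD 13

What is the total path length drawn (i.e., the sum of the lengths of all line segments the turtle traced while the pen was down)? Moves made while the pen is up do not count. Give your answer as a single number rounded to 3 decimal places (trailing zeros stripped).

Executing turtle program step by step:
Start: pos=(-3,8), heading=45, pen down
PD: pen down
RT 180: heading 45 -> 225
LT 180: heading 225 -> 45
FD 13: (-3,8) -> (6.192,17.192) [heading=45, draw]
Final: pos=(6.192,17.192), heading=45, 1 segment(s) drawn

Segment lengths:
  seg 1: (-3,8) -> (6.192,17.192), length = 13
Total = 13

Answer: 13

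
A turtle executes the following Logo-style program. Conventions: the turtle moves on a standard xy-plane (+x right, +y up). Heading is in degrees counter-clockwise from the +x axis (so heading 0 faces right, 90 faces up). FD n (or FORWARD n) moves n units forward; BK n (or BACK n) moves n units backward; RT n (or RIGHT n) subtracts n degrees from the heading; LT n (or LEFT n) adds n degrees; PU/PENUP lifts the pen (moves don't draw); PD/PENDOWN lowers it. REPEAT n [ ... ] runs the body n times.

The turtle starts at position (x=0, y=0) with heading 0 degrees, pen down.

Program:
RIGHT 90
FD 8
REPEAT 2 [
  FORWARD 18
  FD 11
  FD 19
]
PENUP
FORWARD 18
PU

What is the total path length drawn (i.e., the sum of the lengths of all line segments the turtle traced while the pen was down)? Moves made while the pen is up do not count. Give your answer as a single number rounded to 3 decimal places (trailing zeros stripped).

Answer: 104

Derivation:
Executing turtle program step by step:
Start: pos=(0,0), heading=0, pen down
RT 90: heading 0 -> 270
FD 8: (0,0) -> (0,-8) [heading=270, draw]
REPEAT 2 [
  -- iteration 1/2 --
  FD 18: (0,-8) -> (0,-26) [heading=270, draw]
  FD 11: (0,-26) -> (0,-37) [heading=270, draw]
  FD 19: (0,-37) -> (0,-56) [heading=270, draw]
  -- iteration 2/2 --
  FD 18: (0,-56) -> (0,-74) [heading=270, draw]
  FD 11: (0,-74) -> (0,-85) [heading=270, draw]
  FD 19: (0,-85) -> (0,-104) [heading=270, draw]
]
PU: pen up
FD 18: (0,-104) -> (0,-122) [heading=270, move]
PU: pen up
Final: pos=(0,-122), heading=270, 7 segment(s) drawn

Segment lengths:
  seg 1: (0,0) -> (0,-8), length = 8
  seg 2: (0,-8) -> (0,-26), length = 18
  seg 3: (0,-26) -> (0,-37), length = 11
  seg 4: (0,-37) -> (0,-56), length = 19
  seg 5: (0,-56) -> (0,-74), length = 18
  seg 6: (0,-74) -> (0,-85), length = 11
  seg 7: (0,-85) -> (0,-104), length = 19
Total = 104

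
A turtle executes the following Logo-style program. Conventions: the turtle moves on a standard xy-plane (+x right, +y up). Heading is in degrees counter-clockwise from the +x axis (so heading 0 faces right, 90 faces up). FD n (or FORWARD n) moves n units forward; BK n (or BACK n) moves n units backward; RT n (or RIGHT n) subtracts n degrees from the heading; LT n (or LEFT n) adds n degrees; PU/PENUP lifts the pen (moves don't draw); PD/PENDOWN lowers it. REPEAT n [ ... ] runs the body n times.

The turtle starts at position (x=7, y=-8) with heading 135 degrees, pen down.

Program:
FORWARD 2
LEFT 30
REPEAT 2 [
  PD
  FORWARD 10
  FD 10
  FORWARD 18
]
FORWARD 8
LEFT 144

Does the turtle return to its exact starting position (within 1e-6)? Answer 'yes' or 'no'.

Answer: no

Derivation:
Executing turtle program step by step:
Start: pos=(7,-8), heading=135, pen down
FD 2: (7,-8) -> (5.586,-6.586) [heading=135, draw]
LT 30: heading 135 -> 165
REPEAT 2 [
  -- iteration 1/2 --
  PD: pen down
  FD 10: (5.586,-6.586) -> (-4.073,-3.998) [heading=165, draw]
  FD 10: (-4.073,-3.998) -> (-13.733,-1.409) [heading=165, draw]
  FD 18: (-13.733,-1.409) -> (-31.119,3.249) [heading=165, draw]
  -- iteration 2/2 --
  PD: pen down
  FD 10: (-31.119,3.249) -> (-40.779,5.838) [heading=165, draw]
  FD 10: (-40.779,5.838) -> (-50.438,8.426) [heading=165, draw]
  FD 18: (-50.438,8.426) -> (-67.825,13.084) [heading=165, draw]
]
FD 8: (-67.825,13.084) -> (-75.552,15.155) [heading=165, draw]
LT 144: heading 165 -> 309
Final: pos=(-75.552,15.155), heading=309, 8 segment(s) drawn

Start position: (7, -8)
Final position: (-75.552, 15.155)
Distance = 85.738; >= 1e-6 -> NOT closed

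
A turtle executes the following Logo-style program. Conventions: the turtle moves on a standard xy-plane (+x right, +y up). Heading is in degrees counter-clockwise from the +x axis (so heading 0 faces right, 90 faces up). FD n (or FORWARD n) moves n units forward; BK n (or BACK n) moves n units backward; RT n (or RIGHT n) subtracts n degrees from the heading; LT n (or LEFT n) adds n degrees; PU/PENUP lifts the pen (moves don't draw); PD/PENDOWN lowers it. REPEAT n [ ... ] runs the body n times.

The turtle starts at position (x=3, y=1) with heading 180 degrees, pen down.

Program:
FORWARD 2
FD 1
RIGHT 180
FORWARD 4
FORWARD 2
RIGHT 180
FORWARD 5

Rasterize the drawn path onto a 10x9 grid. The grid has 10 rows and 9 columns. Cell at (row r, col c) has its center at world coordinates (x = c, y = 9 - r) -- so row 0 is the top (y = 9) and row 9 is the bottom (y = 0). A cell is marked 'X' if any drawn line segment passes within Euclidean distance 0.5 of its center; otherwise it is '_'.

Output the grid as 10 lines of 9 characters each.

Answer: _________
_________
_________
_________
_________
_________
_________
_________
XXXXXXX__
_________

Derivation:
Segment 0: (3,1) -> (1,1)
Segment 1: (1,1) -> (0,1)
Segment 2: (0,1) -> (4,1)
Segment 3: (4,1) -> (6,1)
Segment 4: (6,1) -> (1,1)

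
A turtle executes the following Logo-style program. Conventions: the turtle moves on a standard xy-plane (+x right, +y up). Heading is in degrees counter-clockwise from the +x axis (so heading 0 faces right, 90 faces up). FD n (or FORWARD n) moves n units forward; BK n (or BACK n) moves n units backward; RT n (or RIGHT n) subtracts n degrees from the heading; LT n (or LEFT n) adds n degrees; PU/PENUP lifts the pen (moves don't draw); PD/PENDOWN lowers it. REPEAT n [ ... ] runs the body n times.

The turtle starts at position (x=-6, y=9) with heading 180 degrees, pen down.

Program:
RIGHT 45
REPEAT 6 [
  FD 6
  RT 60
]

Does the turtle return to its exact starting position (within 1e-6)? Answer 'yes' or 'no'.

Answer: yes

Derivation:
Executing turtle program step by step:
Start: pos=(-6,9), heading=180, pen down
RT 45: heading 180 -> 135
REPEAT 6 [
  -- iteration 1/6 --
  FD 6: (-6,9) -> (-10.243,13.243) [heading=135, draw]
  RT 60: heading 135 -> 75
  -- iteration 2/6 --
  FD 6: (-10.243,13.243) -> (-8.69,19.038) [heading=75, draw]
  RT 60: heading 75 -> 15
  -- iteration 3/6 --
  FD 6: (-8.69,19.038) -> (-2.894,20.591) [heading=15, draw]
  RT 60: heading 15 -> 315
  -- iteration 4/6 --
  FD 6: (-2.894,20.591) -> (1.348,16.348) [heading=315, draw]
  RT 60: heading 315 -> 255
  -- iteration 5/6 --
  FD 6: (1.348,16.348) -> (-0.204,10.553) [heading=255, draw]
  RT 60: heading 255 -> 195
  -- iteration 6/6 --
  FD 6: (-0.204,10.553) -> (-6,9) [heading=195, draw]
  RT 60: heading 195 -> 135
]
Final: pos=(-6,9), heading=135, 6 segment(s) drawn

Start position: (-6, 9)
Final position: (-6, 9)
Distance = 0; < 1e-6 -> CLOSED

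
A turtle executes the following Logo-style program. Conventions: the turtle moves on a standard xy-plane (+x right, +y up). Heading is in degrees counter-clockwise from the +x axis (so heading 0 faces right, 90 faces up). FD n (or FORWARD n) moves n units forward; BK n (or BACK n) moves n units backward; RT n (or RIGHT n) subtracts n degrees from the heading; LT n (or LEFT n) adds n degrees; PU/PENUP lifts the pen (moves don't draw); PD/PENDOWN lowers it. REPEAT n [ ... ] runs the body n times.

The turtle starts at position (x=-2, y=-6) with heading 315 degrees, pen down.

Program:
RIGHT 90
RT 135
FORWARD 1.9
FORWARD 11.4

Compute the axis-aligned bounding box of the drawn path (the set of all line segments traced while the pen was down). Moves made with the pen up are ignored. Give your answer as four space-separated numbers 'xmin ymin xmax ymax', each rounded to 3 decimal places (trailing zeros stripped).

Executing turtle program step by step:
Start: pos=(-2,-6), heading=315, pen down
RT 90: heading 315 -> 225
RT 135: heading 225 -> 90
FD 1.9: (-2,-6) -> (-2,-4.1) [heading=90, draw]
FD 11.4: (-2,-4.1) -> (-2,7.3) [heading=90, draw]
Final: pos=(-2,7.3), heading=90, 2 segment(s) drawn

Segment endpoints: x in {-2, -2, -2}, y in {-6, -4.1, 7.3}
xmin=-2, ymin=-6, xmax=-2, ymax=7.3

Answer: -2 -6 -2 7.3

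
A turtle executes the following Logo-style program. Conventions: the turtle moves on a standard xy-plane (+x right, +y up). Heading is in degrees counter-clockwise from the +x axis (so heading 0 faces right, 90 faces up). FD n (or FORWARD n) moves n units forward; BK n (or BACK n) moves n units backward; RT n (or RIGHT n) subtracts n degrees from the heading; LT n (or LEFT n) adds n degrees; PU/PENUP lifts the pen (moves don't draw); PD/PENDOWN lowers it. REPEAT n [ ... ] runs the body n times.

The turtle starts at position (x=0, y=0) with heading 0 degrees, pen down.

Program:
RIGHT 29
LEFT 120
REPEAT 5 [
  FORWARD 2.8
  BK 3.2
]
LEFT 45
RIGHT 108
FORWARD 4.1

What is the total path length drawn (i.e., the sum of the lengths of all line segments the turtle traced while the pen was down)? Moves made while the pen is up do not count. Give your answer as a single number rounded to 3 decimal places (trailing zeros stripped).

Executing turtle program step by step:
Start: pos=(0,0), heading=0, pen down
RT 29: heading 0 -> 331
LT 120: heading 331 -> 91
REPEAT 5 [
  -- iteration 1/5 --
  FD 2.8: (0,0) -> (-0.049,2.8) [heading=91, draw]
  BK 3.2: (-0.049,2.8) -> (0.007,-0.4) [heading=91, draw]
  -- iteration 2/5 --
  FD 2.8: (0.007,-0.4) -> (-0.042,2.4) [heading=91, draw]
  BK 3.2: (-0.042,2.4) -> (0.014,-0.8) [heading=91, draw]
  -- iteration 3/5 --
  FD 2.8: (0.014,-0.8) -> (-0.035,2) [heading=91, draw]
  BK 3.2: (-0.035,2) -> (0.021,-1.2) [heading=91, draw]
  -- iteration 4/5 --
  FD 2.8: (0.021,-1.2) -> (-0.028,1.6) [heading=91, draw]
  BK 3.2: (-0.028,1.6) -> (0.028,-1.6) [heading=91, draw]
  -- iteration 5/5 --
  FD 2.8: (0.028,-1.6) -> (-0.021,1.2) [heading=91, draw]
  BK 3.2: (-0.021,1.2) -> (0.035,-2) [heading=91, draw]
]
LT 45: heading 91 -> 136
RT 108: heading 136 -> 28
FD 4.1: (0.035,-2) -> (3.655,-0.075) [heading=28, draw]
Final: pos=(3.655,-0.075), heading=28, 11 segment(s) drawn

Segment lengths:
  seg 1: (0,0) -> (-0.049,2.8), length = 2.8
  seg 2: (-0.049,2.8) -> (0.007,-0.4), length = 3.2
  seg 3: (0.007,-0.4) -> (-0.042,2.4), length = 2.8
  seg 4: (-0.042,2.4) -> (0.014,-0.8), length = 3.2
  seg 5: (0.014,-0.8) -> (-0.035,2), length = 2.8
  seg 6: (-0.035,2) -> (0.021,-1.2), length = 3.2
  seg 7: (0.021,-1.2) -> (-0.028,1.6), length = 2.8
  seg 8: (-0.028,1.6) -> (0.028,-1.6), length = 3.2
  seg 9: (0.028,-1.6) -> (-0.021,1.2), length = 2.8
  seg 10: (-0.021,1.2) -> (0.035,-2), length = 3.2
  seg 11: (0.035,-2) -> (3.655,-0.075), length = 4.1
Total = 34.1

Answer: 34.1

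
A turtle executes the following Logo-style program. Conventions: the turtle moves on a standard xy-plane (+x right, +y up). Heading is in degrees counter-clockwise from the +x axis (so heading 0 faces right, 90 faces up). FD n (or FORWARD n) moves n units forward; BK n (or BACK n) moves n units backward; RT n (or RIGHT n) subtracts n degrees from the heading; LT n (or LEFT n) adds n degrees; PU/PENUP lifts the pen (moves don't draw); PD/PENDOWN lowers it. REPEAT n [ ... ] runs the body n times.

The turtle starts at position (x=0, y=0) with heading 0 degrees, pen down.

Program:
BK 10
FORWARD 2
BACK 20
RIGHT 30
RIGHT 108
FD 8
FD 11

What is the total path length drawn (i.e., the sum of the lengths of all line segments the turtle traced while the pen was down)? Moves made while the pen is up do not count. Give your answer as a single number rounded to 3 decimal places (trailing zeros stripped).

Executing turtle program step by step:
Start: pos=(0,0), heading=0, pen down
BK 10: (0,0) -> (-10,0) [heading=0, draw]
FD 2: (-10,0) -> (-8,0) [heading=0, draw]
BK 20: (-8,0) -> (-28,0) [heading=0, draw]
RT 30: heading 0 -> 330
RT 108: heading 330 -> 222
FD 8: (-28,0) -> (-33.945,-5.353) [heading=222, draw]
FD 11: (-33.945,-5.353) -> (-42.12,-12.713) [heading=222, draw]
Final: pos=(-42.12,-12.713), heading=222, 5 segment(s) drawn

Segment lengths:
  seg 1: (0,0) -> (-10,0), length = 10
  seg 2: (-10,0) -> (-8,0), length = 2
  seg 3: (-8,0) -> (-28,0), length = 20
  seg 4: (-28,0) -> (-33.945,-5.353), length = 8
  seg 5: (-33.945,-5.353) -> (-42.12,-12.713), length = 11
Total = 51

Answer: 51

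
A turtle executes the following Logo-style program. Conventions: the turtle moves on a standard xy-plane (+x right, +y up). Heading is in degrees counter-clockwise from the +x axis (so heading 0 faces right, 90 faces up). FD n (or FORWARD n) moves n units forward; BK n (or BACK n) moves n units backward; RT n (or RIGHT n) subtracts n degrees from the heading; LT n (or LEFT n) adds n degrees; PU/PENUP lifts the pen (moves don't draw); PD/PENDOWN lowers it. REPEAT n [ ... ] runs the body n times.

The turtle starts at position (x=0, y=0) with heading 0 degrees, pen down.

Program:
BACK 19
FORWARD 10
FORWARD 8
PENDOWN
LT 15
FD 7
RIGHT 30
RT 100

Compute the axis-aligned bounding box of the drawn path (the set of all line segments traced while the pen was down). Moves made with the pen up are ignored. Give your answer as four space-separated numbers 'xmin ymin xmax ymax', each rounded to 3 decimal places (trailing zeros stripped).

Executing turtle program step by step:
Start: pos=(0,0), heading=0, pen down
BK 19: (0,0) -> (-19,0) [heading=0, draw]
FD 10: (-19,0) -> (-9,0) [heading=0, draw]
FD 8: (-9,0) -> (-1,0) [heading=0, draw]
PD: pen down
LT 15: heading 0 -> 15
FD 7: (-1,0) -> (5.761,1.812) [heading=15, draw]
RT 30: heading 15 -> 345
RT 100: heading 345 -> 245
Final: pos=(5.761,1.812), heading=245, 4 segment(s) drawn

Segment endpoints: x in {-19, -9, -1, 0, 5.761}, y in {0, 1.812}
xmin=-19, ymin=0, xmax=5.761, ymax=1.812

Answer: -19 0 5.761 1.812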